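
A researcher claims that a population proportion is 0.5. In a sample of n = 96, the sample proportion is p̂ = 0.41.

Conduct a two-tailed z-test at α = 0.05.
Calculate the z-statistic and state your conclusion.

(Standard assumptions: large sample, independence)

Answer: z = -1.7636, fail to reject H₀

Derivation:
H₀: p = 0.5, H₁: p ≠ 0.5
Standard error: SE = √(p₀(1-p₀)/n) = √(0.5×0.5/96) = 0.051031
z-statistic: z = (p̂ - p₀)/SE = (0.41 - 0.5)/0.051031 = -1.7636
Critical value: z_0.025 = ±1.960
p-value = 0.0778
Decision: fail to reject H₀ at α = 0.05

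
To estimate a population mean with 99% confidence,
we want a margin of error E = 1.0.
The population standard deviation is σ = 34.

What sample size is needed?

z_0.005 = 2.576
n = (z×σ/E)² = (2.576×34/1.0)²
n = 7670.9571
Round up: n = 7671

Answer: n = 7671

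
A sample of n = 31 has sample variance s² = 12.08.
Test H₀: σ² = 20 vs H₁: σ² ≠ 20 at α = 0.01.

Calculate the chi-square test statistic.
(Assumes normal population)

df = n - 1 = 30
χ² = (n-1)s²/σ₀² = 30×12.08/20 = 18.1200
Critical values: χ²_{0.995,30} = 13.787, χ²_{0.005,30} = 53.672
Rejection region: χ² < 13.787 or χ² > 53.672
Decision: fail to reject H₀

Answer: χ² = 18.1200, fail to reject H₀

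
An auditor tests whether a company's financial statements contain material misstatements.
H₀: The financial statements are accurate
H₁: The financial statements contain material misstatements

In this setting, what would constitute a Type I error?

Answer: Concluding the statements are misstated when they are actually accurate

Derivation:
Type I error: rejecting H₀ when it is actually true (false positive).
Type II error: failing to reject H₀ when H₁ is actually true (false negative).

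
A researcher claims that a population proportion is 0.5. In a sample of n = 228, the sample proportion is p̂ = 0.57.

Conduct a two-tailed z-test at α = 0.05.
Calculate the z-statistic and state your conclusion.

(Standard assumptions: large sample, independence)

Answer: z = 2.1140, reject H₀

Derivation:
H₀: p = 0.5, H₁: p ≠ 0.5
Standard error: SE = √(p₀(1-p₀)/n) = √(0.5×0.5/228) = 0.033113
z-statistic: z = (p̂ - p₀)/SE = (0.57 - 0.5)/0.033113 = 2.1140
Critical value: z_0.025 = ±1.960
p-value = 0.0345
Decision: reject H₀ at α = 0.05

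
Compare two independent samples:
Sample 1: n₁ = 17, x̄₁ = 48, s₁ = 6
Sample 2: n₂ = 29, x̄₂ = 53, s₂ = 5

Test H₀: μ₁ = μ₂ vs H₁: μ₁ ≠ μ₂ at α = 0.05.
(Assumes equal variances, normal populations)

Pooled variance: s²_p = [16×6² + 28×5²]/(44) = 29.0000
s_p = 5.3852
SE = s_p×√(1/n₁ + 1/n₂) = 5.3852×√(1/17 + 1/29) = 1.6450
t = (x̄₁ - x̄₂)/SE = (48 - 53)/1.6450 = -3.0395
df = 44, t-critical = ±2.015
Decision: reject H₀

Answer: t = -3.0395, reject H₀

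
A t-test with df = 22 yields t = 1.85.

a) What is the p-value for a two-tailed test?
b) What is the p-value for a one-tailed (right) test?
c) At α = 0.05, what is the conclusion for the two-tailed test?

Using t-distribution with df = 22:
a) Two-tailed: p = 2×P(T > 1.85) = 0.0778
b) One-tailed: p = P(T > 1.85) = 0.0389
c) 0.0778 ≥ 0.05, fail to reject H₀

Answer: a) 0.0778, b) 0.0389, c) fail to reject H₀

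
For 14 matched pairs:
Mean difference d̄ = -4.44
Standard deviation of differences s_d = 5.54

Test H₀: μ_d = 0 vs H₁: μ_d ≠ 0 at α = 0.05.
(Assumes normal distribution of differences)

df = n - 1 = 13
SE = s_d/√n = 5.54/√14 = 1.4806
t = d̄/SE = -4.44/1.4806 = -2.9988
Critical value: t_{0.025,13} = ±2.160
p-value ≈ 0.0103
Decision: reject H₀

Answer: t = -2.9988, reject H₀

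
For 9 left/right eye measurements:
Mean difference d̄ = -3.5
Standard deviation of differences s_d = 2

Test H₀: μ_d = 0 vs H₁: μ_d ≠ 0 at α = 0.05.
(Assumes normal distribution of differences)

df = n - 1 = 8
SE = s_d/√n = 2/√9 = 0.6667
t = d̄/SE = -3.5/0.6667 = -5.2497
Critical value: t_{0.025,8} = ±2.306
p-value ≈ 0.0008
Decision: reject H₀

Answer: t = -5.2497, reject H₀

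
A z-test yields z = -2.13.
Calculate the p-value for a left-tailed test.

For z = -2.13:
p = P(Z < -2.13) = Φ(-2.13) = 0.0166

Answer: p-value ≈ 0.0166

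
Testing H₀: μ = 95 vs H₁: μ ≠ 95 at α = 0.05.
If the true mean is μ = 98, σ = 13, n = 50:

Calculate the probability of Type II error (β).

SE = σ/√n = 13/√50 = 1.8385
Critical values: μ₀ ± z_0.025×SE = 95 ± 1.960×1.8385
Acceptance region: (91.3965, 98.6035)
Under H₁ (μ = 98): z_high = (98.6035 - 98)/1.8385 = 0.3283, z_low = (91.3965 - 98)/1.8385 = -3.5918
β = P(not reject | H₁) = Φ(0.3283) - Φ(-3.5918) ≈ 0.6285

Answer: β ≈ 0.6285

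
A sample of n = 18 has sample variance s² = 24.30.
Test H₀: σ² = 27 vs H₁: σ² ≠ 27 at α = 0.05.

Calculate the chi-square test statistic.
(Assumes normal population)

Answer: χ² = 15.3000, fail to reject H₀

Derivation:
df = n - 1 = 17
χ² = (n-1)s²/σ₀² = 17×24.30/27 = 15.3000
Critical values: χ²_{0.975,17} = 7.564, χ²_{0.025,17} = 30.191
Rejection region: χ² < 7.564 or χ² > 30.191
Decision: fail to reject H₀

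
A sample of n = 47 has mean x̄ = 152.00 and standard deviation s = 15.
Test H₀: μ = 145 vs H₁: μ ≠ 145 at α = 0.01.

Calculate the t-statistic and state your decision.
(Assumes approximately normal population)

df = n - 1 = 46
SE = s/√n = 15/√47 = 2.1880
t = (x̄ - μ₀)/SE = (152.00 - 145)/2.1880 = 3.1993
Critical value: t_{0.005,46} = ±2.687
p-value ≈ 0.0025
Decision: reject H₀

Answer: t = 3.1993, reject H₀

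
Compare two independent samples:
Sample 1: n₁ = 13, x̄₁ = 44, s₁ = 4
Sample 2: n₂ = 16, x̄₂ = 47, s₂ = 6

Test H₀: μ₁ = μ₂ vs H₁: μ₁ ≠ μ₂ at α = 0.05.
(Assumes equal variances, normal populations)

Answer: t = -1.5431, fail to reject H₀

Derivation:
Pooled variance: s²_p = [12×4² + 15×6²]/(27) = 27.1111
s_p = 5.2068
SE = s_p×√(1/n₁ + 1/n₂) = 5.2068×√(1/13 + 1/16) = 1.9442
t = (x̄₁ - x̄₂)/SE = (44 - 47)/1.9442 = -1.5431
df = 27, t-critical = ±2.052
Decision: fail to reject H₀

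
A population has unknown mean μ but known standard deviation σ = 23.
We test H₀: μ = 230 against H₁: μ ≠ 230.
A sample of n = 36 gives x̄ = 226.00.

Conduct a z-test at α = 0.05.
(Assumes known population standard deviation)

Standard error: SE = σ/√n = 23/√36 = 3.8333
z-statistic: z = (x̄ - μ₀)/SE = (226.00 - 230)/3.8333 = -1.0435
Critical value: ±1.960
p-value = 0.2967
Decision: fail to reject H₀

Answer: z = -1.0435, fail to reject H₀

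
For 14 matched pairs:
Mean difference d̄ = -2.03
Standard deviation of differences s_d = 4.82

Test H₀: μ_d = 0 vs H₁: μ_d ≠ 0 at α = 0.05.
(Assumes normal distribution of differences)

df = n - 1 = 13
SE = s_d/√n = 4.82/√14 = 1.2882
t = d̄/SE = -2.03/1.2882 = -1.5758
Critical value: t_{0.025,13} = ±2.160
p-value ≈ 0.1391
Decision: fail to reject H₀

Answer: t = -1.5758, fail to reject H₀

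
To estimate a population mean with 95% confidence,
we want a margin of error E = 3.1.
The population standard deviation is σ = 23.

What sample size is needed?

Answer: n = 212

Derivation:
z_0.025 = 1.960
n = (z×σ/E)² = (1.960×23/3.1)²
n = 211.4679
Round up: n = 212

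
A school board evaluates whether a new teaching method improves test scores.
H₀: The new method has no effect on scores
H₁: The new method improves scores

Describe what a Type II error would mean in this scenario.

A Type I error (probability α) occurs when we reject a true H₀.
A Type II error (probability β) occurs when we fail to reject a false H₀.

Answer: Failing to adopt an effective teaching method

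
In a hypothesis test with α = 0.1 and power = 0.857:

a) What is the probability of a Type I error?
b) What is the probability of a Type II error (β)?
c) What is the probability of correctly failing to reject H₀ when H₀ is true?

a) Type I error probability = α = 0.1
b) Power = P(reject H₀ | H₁ true) = 1 - β = 0.857, so Type II error probability = β = 1 - Power = 0.143
c) P(fail to reject H₀ | H₀ true) = 1 - α = 0.9

Answer: a) 0.1, b) 0.143, c) 0.9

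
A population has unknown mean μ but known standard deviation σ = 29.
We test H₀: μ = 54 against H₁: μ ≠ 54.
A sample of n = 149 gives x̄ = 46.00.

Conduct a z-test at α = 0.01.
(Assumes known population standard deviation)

Answer: z = -3.3673, reject H₀

Derivation:
Standard error: SE = σ/√n = 29/√149 = 2.3758
z-statistic: z = (x̄ - μ₀)/SE = (46.00 - 54)/2.3758 = -3.3673
Critical value: ±2.576
p-value = 0.0008
Decision: reject H₀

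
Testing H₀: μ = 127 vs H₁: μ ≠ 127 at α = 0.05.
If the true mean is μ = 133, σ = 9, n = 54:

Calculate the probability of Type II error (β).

SE = σ/√n = 9/√54 = 1.2247
Critical values: μ₀ ± z_0.025×SE = 127 ± 1.960×1.2247
Acceptance region: (124.5996, 129.4004)
Under H₁ (μ = 133): z_high = (129.4004 - 133)/1.2247 = -2.9392, z_low = (124.5996 - 133)/1.2247 = -6.8591
β = P(not reject | H₁) = Φ(-2.9392) - Φ(-6.8591) ≈ 0.0016

Answer: β ≈ 0.0016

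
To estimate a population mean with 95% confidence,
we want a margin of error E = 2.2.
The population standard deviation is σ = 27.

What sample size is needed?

Answer: n = 579

Derivation:
z_0.025 = 1.960
n = (z×σ/E)² = (1.960×27/2.2)²
n = 578.6212
Round up: n = 579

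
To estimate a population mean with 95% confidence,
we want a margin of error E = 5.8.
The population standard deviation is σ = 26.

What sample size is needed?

z_0.025 = 1.960
n = (z×σ/E)² = (1.960×26/5.8)²
n = 77.1974
Round up: n = 78

Answer: n = 78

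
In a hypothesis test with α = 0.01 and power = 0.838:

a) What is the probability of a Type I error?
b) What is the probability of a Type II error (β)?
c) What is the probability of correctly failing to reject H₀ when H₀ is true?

a) Type I error probability = α = 0.01
b) Power = P(reject H₀ | H₁ true) = 1 - β = 0.838, so Type II error probability = β = 1 - Power = 0.162
c) P(fail to reject H₀ | H₀ true) = 1 - α = 0.99

Answer: a) 0.01, b) 0.162, c) 0.99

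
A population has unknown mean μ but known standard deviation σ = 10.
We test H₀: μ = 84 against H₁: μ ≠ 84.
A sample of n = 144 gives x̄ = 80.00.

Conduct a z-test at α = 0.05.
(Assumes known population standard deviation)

Answer: z = -4.8002, reject H₀

Derivation:
Standard error: SE = σ/√n = 10/√144 = 0.8333
z-statistic: z = (x̄ - μ₀)/SE = (80.00 - 84)/0.8333 = -4.8002
Critical value: ±1.960
p-value < 0.0001
Decision: reject H₀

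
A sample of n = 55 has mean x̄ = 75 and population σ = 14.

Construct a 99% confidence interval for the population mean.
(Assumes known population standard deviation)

Confidence level: 99%, α = 0.01
z_0.005 = 2.576
SE = σ/√n = 14/√55 = 1.8878
Margin of error = 2.576 × 1.8878 = 4.8630
CI: x̄ ± margin = 75 ± 4.8630
CI: (70.1370, 79.8630)

Answer: (70.1370, 79.8630)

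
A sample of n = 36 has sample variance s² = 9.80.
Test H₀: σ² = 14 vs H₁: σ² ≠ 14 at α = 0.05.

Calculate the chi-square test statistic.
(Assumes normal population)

Answer: χ² = 24.5000, fail to reject H₀

Derivation:
df = n - 1 = 35
χ² = (n-1)s²/σ₀² = 35×9.80/14 = 24.5000
Critical values: χ²_{0.975,35} = 20.569, χ²_{0.025,35} = 53.203
Rejection region: χ² < 20.569 or χ² > 53.203
Decision: fail to reject H₀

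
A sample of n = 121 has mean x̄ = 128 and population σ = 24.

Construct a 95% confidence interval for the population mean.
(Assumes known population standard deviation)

Confidence level: 95%, α = 0.05
z_0.025 = 1.960
SE = σ/√n = 24/√121 = 2.1818
Margin of error = 1.960 × 2.1818 = 4.2763
CI: x̄ ± margin = 128 ± 4.2763
CI: (123.7237, 132.2763)

Answer: (123.7237, 132.2763)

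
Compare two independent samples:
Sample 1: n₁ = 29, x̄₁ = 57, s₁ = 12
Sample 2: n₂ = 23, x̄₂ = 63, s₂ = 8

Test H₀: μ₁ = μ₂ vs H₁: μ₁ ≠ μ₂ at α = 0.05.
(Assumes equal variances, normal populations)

Answer: t = -2.0602, reject H₀

Derivation:
Pooled variance: s²_p = [28×12² + 22×8²]/(50) = 108.8000
s_p = 10.4307
SE = s_p×√(1/n₁ + 1/n₂) = 10.4307×√(1/29 + 1/23) = 2.9124
t = (x̄₁ - x̄₂)/SE = (57 - 63)/2.9124 = -2.0602
df = 50, t-critical = ±2.009
Decision: reject H₀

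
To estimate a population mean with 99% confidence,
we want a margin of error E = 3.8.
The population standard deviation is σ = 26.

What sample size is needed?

z_0.005 = 2.576
n = (z×σ/E)² = (2.576×26/3.8)²
n = 310.6499
Round up: n = 311

Answer: n = 311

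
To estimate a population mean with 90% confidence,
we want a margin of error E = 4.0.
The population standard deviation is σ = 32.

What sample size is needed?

Answer: n = 174

Derivation:
z_0.05 = 1.645
n = (z×σ/E)² = (1.645×32/4.0)²
n = 173.1856
Round up: n = 174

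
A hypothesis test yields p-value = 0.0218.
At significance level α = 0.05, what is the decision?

Compare p-value to α:
0.0218 < 0.05
Decision: reject H₀

Answer: reject H₀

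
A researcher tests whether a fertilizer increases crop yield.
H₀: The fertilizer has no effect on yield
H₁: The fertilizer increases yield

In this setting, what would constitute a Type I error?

A Type I error (probability α) occurs when we reject a true H₀.
A Type II error (probability β) occurs when we fail to reject a false H₀.

Answer: Concluding the fertilizer works when it doesn't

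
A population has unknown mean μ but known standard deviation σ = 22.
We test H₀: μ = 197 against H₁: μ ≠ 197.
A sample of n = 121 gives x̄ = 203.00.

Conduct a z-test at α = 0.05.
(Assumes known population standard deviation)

Answer: z = 3.0000, reject H₀

Derivation:
Standard error: SE = σ/√n = 22/√121 = 2.0000
z-statistic: z = (x̄ - μ₀)/SE = (203.00 - 197)/2.0000 = 3.0000
Critical value: ±1.960
p-value = 0.0027
Decision: reject H₀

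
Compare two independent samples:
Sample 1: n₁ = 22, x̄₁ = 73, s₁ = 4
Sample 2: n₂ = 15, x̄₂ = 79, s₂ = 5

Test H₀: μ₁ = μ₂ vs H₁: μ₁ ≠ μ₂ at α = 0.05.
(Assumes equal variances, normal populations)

Pooled variance: s²_p = [21×4² + 14×5²]/(35) = 19.6000
s_p = 4.4272
SE = s_p×√(1/n₁ + 1/n₂) = 4.4272×√(1/22 + 1/15) = 1.4824
t = (x̄₁ - x̄₂)/SE = (73 - 79)/1.4824 = -4.0475
df = 35, t-critical = ±2.030
Decision: reject H₀

Answer: t = -4.0475, reject H₀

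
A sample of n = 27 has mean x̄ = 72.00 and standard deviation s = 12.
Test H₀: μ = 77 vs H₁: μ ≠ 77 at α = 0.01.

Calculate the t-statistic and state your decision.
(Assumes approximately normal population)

Answer: t = -2.1651, fail to reject H₀

Derivation:
df = n - 1 = 26
SE = s/√n = 12/√27 = 2.3094
t = (x̄ - μ₀)/SE = (72.00 - 77)/2.3094 = -2.1651
Critical value: t_{0.005,26} = ±2.779
p-value ≈ 0.0397
Decision: fail to reject H₀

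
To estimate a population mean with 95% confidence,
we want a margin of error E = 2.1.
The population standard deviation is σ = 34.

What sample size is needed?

Answer: n = 1008

Derivation:
z_0.025 = 1.960
n = (z×σ/E)² = (1.960×34/2.1)²
n = 1007.0044
Round up: n = 1008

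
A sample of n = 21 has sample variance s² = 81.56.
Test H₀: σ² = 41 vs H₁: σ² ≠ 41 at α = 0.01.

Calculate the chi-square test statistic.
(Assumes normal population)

Answer: χ² = 39.7854, fail to reject H₀

Derivation:
df = n - 1 = 20
χ² = (n-1)s²/σ₀² = 20×81.56/41 = 39.7854
Critical values: χ²_{0.995,20} = 7.434, χ²_{0.005,20} = 39.997
Rejection region: χ² < 7.434 or χ² > 39.997
Decision: fail to reject H₀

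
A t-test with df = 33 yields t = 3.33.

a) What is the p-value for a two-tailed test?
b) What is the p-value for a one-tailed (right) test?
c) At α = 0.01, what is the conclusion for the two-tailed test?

Answer: a) 0.0021, b) 0.0011, c) reject H₀

Derivation:
Using t-distribution with df = 33:
a) Two-tailed: p = 2×P(T > 3.33) = 0.0021
b) One-tailed: p = P(T > 3.33) = 0.0011
c) 0.0021 < 0.01, reject H₀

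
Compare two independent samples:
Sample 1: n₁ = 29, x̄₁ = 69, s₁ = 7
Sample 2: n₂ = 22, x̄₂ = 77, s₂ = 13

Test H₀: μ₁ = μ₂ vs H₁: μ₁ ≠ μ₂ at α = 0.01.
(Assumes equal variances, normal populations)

Answer: t = -2.8235, reject H₀

Derivation:
Pooled variance: s²_p = [28×7² + 21×13²]/(49) = 100.4286
s_p = 10.0214
SE = s_p×√(1/n₁ + 1/n₂) = 10.0214×√(1/29 + 1/22) = 2.8334
t = (x̄₁ - x̄₂)/SE = (69 - 77)/2.8334 = -2.8235
df = 49, t-critical = ±2.680
Decision: reject H₀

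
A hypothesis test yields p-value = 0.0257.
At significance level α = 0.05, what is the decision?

Compare p-value to α:
0.0257 < 0.05
Decision: reject H₀

Answer: reject H₀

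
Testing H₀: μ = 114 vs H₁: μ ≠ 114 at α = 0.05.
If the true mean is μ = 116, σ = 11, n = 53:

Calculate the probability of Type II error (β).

SE = σ/√n = 11/√53 = 1.5110
Critical values: μ₀ ± z_0.025×SE = 114 ± 1.960×1.5110
Acceptance region: (111.0384, 116.9616)
Under H₁ (μ = 116): z_high = (116.9616 - 116)/1.5110 = 0.6364, z_low = (111.0384 - 116)/1.5110 = -3.2837
β = P(not reject | H₁) = Φ(0.6364) - Φ(-3.2837) ≈ 0.7372

Answer: β ≈ 0.7372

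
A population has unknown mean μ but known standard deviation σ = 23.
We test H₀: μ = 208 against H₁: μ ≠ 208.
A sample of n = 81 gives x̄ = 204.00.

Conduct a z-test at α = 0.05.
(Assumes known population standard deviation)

Standard error: SE = σ/√n = 23/√81 = 2.5556
z-statistic: z = (x̄ - μ₀)/SE = (204.00 - 208)/2.5556 = -1.5652
Critical value: ±1.960
p-value = 0.1175
Decision: fail to reject H₀

Answer: z = -1.5652, fail to reject H₀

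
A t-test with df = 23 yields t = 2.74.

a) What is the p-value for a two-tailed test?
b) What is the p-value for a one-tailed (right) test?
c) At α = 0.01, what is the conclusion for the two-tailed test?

Using t-distribution with df = 23:
a) Two-tailed: p = 2×P(T > 2.74) = 0.0117
b) One-tailed: p = P(T > 2.74) = 0.0058
c) 0.0117 ≥ 0.01, fail to reject H₀

Answer: a) 0.0117, b) 0.0058, c) fail to reject H₀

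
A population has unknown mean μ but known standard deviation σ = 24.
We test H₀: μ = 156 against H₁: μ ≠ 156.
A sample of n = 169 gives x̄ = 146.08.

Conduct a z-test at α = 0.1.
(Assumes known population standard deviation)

Standard error: SE = σ/√n = 24/√169 = 1.8462
z-statistic: z = (x̄ - μ₀)/SE = (146.08 - 156)/1.8462 = -5.3732
Critical value: ±1.645
p-value < 0.0001
Decision: reject H₀

Answer: z = -5.3732, reject H₀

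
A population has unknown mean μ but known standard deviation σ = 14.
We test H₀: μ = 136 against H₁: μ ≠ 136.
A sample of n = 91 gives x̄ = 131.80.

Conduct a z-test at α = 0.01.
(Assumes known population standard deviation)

Answer: z = -2.8618, reject H₀

Derivation:
Standard error: SE = σ/√n = 14/√91 = 1.4676
z-statistic: z = (x̄ - μ₀)/SE = (131.80 - 136)/1.4676 = -2.8618
Critical value: ±2.576
p-value = 0.0042
Decision: reject H₀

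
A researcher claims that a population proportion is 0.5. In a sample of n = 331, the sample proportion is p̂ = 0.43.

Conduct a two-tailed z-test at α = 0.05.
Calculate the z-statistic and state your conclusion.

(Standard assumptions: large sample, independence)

Answer: z = -2.5471, reject H₀

Derivation:
H₀: p = 0.5, H₁: p ≠ 0.5
Standard error: SE = √(p₀(1-p₀)/n) = √(0.5×0.5/331) = 0.027482
z-statistic: z = (p̂ - p₀)/SE = (0.43 - 0.5)/0.027482 = -2.5471
Critical value: z_0.025 = ±1.960
p-value = 0.0109
Decision: reject H₀ at α = 0.05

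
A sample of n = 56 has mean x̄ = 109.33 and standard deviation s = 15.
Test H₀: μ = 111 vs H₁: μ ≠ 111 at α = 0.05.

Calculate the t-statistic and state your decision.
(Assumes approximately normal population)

df = n - 1 = 55
SE = s/√n = 15/√56 = 2.0045
t = (x̄ - μ₀)/SE = (109.33 - 111)/2.0045 = -0.8331
Critical value: t_{0.025,55} = ±2.004
p-value ≈ 0.4084
Decision: fail to reject H₀

Answer: t = -0.8331, fail to reject H₀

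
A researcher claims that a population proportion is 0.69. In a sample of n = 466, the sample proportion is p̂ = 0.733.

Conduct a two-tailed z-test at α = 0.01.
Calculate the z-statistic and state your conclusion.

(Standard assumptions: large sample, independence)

H₀: p = 0.69, H₁: p ≠ 0.69
Standard error: SE = √(p₀(1-p₀)/n) = √(0.69×0.31/466) = 0.021425
z-statistic: z = (p̂ - p₀)/SE = (0.733 - 0.69)/0.021425 = 2.0070
Critical value: z_0.005 = ±2.576
p-value = 0.0447
Decision: fail to reject H₀ at α = 0.01

Answer: z = 2.0070, fail to reject H₀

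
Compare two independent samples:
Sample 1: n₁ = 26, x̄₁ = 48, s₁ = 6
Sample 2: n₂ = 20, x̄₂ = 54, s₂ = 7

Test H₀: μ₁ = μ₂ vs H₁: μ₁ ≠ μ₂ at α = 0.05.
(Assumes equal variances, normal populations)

Answer: t = -3.1271, reject H₀

Derivation:
Pooled variance: s²_p = [25×6² + 19×7²]/(44) = 41.6136
s_p = 6.4509
SE = s_p×√(1/n₁ + 1/n₂) = 6.4509×√(1/26 + 1/20) = 1.9187
t = (x̄₁ - x̄₂)/SE = (48 - 54)/1.9187 = -3.1271
df = 44, t-critical = ±2.015
Decision: reject H₀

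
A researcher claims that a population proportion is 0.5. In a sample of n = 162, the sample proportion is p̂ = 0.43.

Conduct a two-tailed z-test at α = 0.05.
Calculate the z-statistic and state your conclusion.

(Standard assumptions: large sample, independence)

H₀: p = 0.5, H₁: p ≠ 0.5
Standard error: SE = √(p₀(1-p₀)/n) = √(0.5×0.5/162) = 0.039284
z-statistic: z = (p̂ - p₀)/SE = (0.43 - 0.5)/0.039284 = -1.7819
Critical value: z_0.025 = ±1.960
p-value = 0.0748
Decision: fail to reject H₀ at α = 0.05

Answer: z = -1.7819, fail to reject H₀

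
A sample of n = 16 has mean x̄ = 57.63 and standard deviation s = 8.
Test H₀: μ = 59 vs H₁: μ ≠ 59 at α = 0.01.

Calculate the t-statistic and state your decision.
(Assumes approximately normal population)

df = n - 1 = 15
SE = s/√n = 8/√16 = 2.0000
t = (x̄ - μ₀)/SE = (57.63 - 59)/2.0000 = -0.6850
Critical value: t_{0.005,15} = ±2.947
p-value ≈ 0.5038
Decision: fail to reject H₀

Answer: t = -0.6850, fail to reject H₀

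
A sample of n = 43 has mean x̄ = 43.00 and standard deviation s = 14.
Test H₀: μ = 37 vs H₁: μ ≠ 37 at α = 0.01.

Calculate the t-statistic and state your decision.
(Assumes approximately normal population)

Answer: t = 2.8103, reject H₀

Derivation:
df = n - 1 = 42
SE = s/√n = 14/√43 = 2.1350
t = (x̄ - μ₀)/SE = (43.00 - 37)/2.1350 = 2.8103
Critical value: t_{0.005,42} = ±2.698
p-value ≈ 0.0075
Decision: reject H₀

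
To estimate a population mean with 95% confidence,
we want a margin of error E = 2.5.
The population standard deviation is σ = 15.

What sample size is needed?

z_0.025 = 1.960
n = (z×σ/E)² = (1.960×15/2.5)²
n = 138.2976
Round up: n = 139

Answer: n = 139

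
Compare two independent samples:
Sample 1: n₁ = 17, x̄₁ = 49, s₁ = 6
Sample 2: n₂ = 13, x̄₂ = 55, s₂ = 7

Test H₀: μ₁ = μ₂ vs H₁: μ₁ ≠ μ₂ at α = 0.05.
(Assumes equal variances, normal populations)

Answer: t = -2.5258, reject H₀

Derivation:
Pooled variance: s²_p = [16×6² + 12×7²]/(28) = 41.5714
s_p = 6.4476
SE = s_p×√(1/n₁ + 1/n₂) = 6.4476×√(1/17 + 1/13) = 2.3755
t = (x̄₁ - x̄₂)/SE = (49 - 55)/2.3755 = -2.5258
df = 28, t-critical = ±2.048
Decision: reject H₀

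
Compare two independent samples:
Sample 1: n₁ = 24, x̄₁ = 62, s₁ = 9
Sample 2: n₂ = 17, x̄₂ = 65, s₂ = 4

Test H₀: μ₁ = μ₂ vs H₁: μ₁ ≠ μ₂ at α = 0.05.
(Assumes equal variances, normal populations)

Answer: t = -1.2839, fail to reject H₀

Derivation:
Pooled variance: s²_p = [23×9² + 16×4²]/(39) = 54.3333
s_p = 7.3711
SE = s_p×√(1/n₁ + 1/n₂) = 7.3711×√(1/24 + 1/17) = 2.3367
t = (x̄₁ - x̄₂)/SE = (62 - 65)/2.3367 = -1.2839
df = 39, t-critical = ±2.023
Decision: fail to reject H₀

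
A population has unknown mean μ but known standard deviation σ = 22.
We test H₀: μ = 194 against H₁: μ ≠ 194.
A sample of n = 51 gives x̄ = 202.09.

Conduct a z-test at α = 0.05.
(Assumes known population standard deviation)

Answer: z = 2.6261, reject H₀

Derivation:
Standard error: SE = σ/√n = 22/√51 = 3.0806
z-statistic: z = (x̄ - μ₀)/SE = (202.09 - 194)/3.0806 = 2.6261
Critical value: ±1.960
p-value = 0.0086
Decision: reject H₀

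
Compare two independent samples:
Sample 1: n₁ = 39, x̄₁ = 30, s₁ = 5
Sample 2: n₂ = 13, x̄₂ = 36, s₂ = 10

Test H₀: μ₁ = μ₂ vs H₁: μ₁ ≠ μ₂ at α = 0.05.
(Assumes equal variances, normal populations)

Pooled variance: s²_p = [38×5² + 12×10²]/(50) = 43.0000
s_p = 6.5574
SE = s_p×√(1/n₁ + 1/n₂) = 6.5574×√(1/39 + 1/13) = 2.1000
t = (x̄₁ - x̄₂)/SE = (30 - 36)/2.1000 = -2.8571
df = 50, t-critical = ±2.009
Decision: reject H₀

Answer: t = -2.8571, reject H₀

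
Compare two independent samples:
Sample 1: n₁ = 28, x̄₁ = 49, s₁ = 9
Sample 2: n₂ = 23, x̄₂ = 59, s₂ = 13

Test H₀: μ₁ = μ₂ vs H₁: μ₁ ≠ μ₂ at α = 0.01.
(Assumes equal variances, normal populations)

Pooled variance: s²_p = [27×9² + 22×13²]/(49) = 120.5102
s_p = 10.9777
SE = s_p×√(1/n₁ + 1/n₂) = 10.9777×√(1/28 + 1/23) = 3.0893
t = (x̄₁ - x̄₂)/SE = (49 - 59)/3.0893 = -3.2370
df = 49, t-critical = ±2.680
Decision: reject H₀

Answer: t = -3.2370, reject H₀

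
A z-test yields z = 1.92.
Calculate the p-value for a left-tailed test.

Answer: p-value ≈ 0.9726

Derivation:
For z = 1.92:
p = P(Z < 1.92) = Φ(1.92) = 0.9726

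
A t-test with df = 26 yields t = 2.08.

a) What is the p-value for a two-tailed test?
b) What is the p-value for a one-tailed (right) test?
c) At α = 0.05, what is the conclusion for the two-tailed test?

Using t-distribution with df = 26:
a) Two-tailed: p = 2×P(T > 2.08) = 0.0475
b) One-tailed: p = P(T > 2.08) = 0.0238
c) 0.0475 < 0.05, reject H₀

Answer: a) 0.0475, b) 0.0238, c) reject H₀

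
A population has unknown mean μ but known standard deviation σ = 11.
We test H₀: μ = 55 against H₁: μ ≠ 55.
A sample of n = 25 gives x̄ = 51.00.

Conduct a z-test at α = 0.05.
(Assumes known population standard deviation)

Answer: z = -1.8182, fail to reject H₀

Derivation:
Standard error: SE = σ/√n = 11/√25 = 2.2000
z-statistic: z = (x̄ - μ₀)/SE = (51.00 - 55)/2.2000 = -1.8182
Critical value: ±1.960
p-value = 0.0690
Decision: fail to reject H₀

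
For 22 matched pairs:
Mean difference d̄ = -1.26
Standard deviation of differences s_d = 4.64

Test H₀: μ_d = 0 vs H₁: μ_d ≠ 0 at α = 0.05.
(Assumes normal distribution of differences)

Answer: t = -1.2736, fail to reject H₀

Derivation:
df = n - 1 = 21
SE = s_d/√n = 4.64/√22 = 0.9893
t = d̄/SE = -1.26/0.9893 = -1.2736
Critical value: t_{0.025,21} = ±2.080
p-value ≈ 0.2167
Decision: fail to reject H₀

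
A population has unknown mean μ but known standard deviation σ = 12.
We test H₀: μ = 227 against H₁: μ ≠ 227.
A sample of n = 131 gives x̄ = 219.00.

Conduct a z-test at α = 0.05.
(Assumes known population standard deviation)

Answer: z = -7.6307, reject H₀

Derivation:
Standard error: SE = σ/√n = 12/√131 = 1.0484
z-statistic: z = (x̄ - μ₀)/SE = (219.00 - 227)/1.0484 = -7.6307
Critical value: ±1.960
p-value < 0.0001
Decision: reject H₀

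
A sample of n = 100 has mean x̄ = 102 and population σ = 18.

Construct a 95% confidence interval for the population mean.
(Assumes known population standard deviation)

Answer: (98.4720, 105.5280)

Derivation:
Confidence level: 95%, α = 0.05
z_0.025 = 1.960
SE = σ/√n = 18/√100 = 1.8000
Margin of error = 1.960 × 1.8000 = 3.5280
CI: x̄ ± margin = 102 ± 3.5280
CI: (98.4720, 105.5280)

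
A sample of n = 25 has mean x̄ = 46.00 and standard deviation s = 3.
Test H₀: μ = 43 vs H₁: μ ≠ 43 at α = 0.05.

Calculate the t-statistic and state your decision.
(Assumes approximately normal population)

df = n - 1 = 24
SE = s/√n = 3/√25 = 0.6000
t = (x̄ - μ₀)/SE = (46.00 - 43)/0.6000 = 5.0000
Critical value: t_{0.025,24} = ±2.064
p-value < 0.0001
Decision: reject H₀

Answer: t = 5.0000, reject H₀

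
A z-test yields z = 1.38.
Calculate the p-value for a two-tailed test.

Answer: p-value ≈ 0.1676

Derivation:
For z = 1.38:
p = 2×P(Z > |1.38|) = 2×(1 - Φ(1.38)) = 0.1676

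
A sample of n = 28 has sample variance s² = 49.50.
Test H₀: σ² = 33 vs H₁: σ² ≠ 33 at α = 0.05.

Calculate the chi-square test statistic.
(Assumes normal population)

Answer: χ² = 40.5000, fail to reject H₀

Derivation:
df = n - 1 = 27
χ² = (n-1)s²/σ₀² = 27×49.50/33 = 40.5000
Critical values: χ²_{0.975,27} = 14.573, χ²_{0.025,27} = 43.195
Rejection region: χ² < 14.573 or χ² > 43.195
Decision: fail to reject H₀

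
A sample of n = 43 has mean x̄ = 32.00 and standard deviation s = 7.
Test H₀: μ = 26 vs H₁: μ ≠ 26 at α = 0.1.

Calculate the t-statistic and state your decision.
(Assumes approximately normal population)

Answer: t = 5.6206, reject H₀

Derivation:
df = n - 1 = 42
SE = s/√n = 7/√43 = 1.0675
t = (x̄ - μ₀)/SE = (32.00 - 26)/1.0675 = 5.6206
Critical value: t_{0.05,42} = ±1.682
p-value < 0.0001
Decision: reject H₀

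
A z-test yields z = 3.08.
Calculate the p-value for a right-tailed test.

Answer: p-value ≈ 0.0010

Derivation:
For z = 3.08:
p = P(Z > 3.08) = 1 - Φ(3.08) = 0.0010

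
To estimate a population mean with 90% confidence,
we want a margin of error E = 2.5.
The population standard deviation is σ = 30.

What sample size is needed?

Answer: n = 390

Derivation:
z_0.05 = 1.645
n = (z×σ/E)² = (1.645×30/2.5)²
n = 389.6676
Round up: n = 390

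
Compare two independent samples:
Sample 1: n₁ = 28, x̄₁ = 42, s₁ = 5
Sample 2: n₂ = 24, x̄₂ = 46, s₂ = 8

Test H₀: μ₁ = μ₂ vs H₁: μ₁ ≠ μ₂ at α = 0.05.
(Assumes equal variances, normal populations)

Answer: t = -2.1944, reject H₀

Derivation:
Pooled variance: s²_p = [27×5² + 23×8²]/(50) = 42.9400
s_p = 6.5529
SE = s_p×√(1/n₁ + 1/n₂) = 6.5529×√(1/28 + 1/24) = 1.8228
t = (x̄₁ - x̄₂)/SE = (42 - 46)/1.8228 = -2.1944
df = 50, t-critical = ±2.009
Decision: reject H₀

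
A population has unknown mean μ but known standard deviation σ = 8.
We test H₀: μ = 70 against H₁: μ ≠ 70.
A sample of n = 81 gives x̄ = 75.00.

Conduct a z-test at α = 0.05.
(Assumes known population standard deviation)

Answer: z = 5.6249, reject H₀

Derivation:
Standard error: SE = σ/√n = 8/√81 = 0.8889
z-statistic: z = (x̄ - μ₀)/SE = (75.00 - 70)/0.8889 = 5.6249
Critical value: ±1.960
p-value < 0.0001
Decision: reject H₀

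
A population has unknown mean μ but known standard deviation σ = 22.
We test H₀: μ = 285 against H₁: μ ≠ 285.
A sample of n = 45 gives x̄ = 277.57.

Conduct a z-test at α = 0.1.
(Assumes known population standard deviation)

Standard error: SE = σ/√n = 22/√45 = 3.2796
z-statistic: z = (x̄ - μ₀)/SE = (277.57 - 285)/3.2796 = -2.2655
Critical value: ±1.645
p-value = 0.0235
Decision: reject H₀

Answer: z = -2.2655, reject H₀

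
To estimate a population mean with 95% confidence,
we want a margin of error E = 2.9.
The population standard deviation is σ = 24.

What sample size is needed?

z_0.025 = 1.960
n = (z×σ/E)² = (1.960×24/2.9)²
n = 263.1108
Round up: n = 264

Answer: n = 264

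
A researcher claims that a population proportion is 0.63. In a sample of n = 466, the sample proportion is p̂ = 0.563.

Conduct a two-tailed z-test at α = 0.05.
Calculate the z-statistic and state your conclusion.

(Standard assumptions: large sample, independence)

Answer: z = -2.9958, reject H₀

Derivation:
H₀: p = 0.63, H₁: p ≠ 0.63
Standard error: SE = √(p₀(1-p₀)/n) = √(0.63×0.37/466) = 0.022365
z-statistic: z = (p̂ - p₀)/SE = (0.563 - 0.63)/0.022365 = -2.9958
Critical value: z_0.025 = ±1.960
p-value = 0.0027
Decision: reject H₀ at α = 0.05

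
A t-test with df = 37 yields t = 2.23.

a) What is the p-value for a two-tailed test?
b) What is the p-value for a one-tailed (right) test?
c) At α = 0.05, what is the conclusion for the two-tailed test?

Using t-distribution with df = 37:
a) Two-tailed: p = 2×P(T > 2.23) = 0.0319
b) One-tailed: p = P(T > 2.23) = 0.0159
c) 0.0319 < 0.05, reject H₀

Answer: a) 0.0319, b) 0.0159, c) reject H₀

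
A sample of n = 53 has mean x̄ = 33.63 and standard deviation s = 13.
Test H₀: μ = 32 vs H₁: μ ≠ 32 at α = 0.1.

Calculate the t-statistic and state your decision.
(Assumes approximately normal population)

df = n - 1 = 52
SE = s/√n = 13/√53 = 1.7857
t = (x̄ - μ₀)/SE = (33.63 - 32)/1.7857 = 0.9128
Critical value: t_{0.05,52} = ±1.675
p-value ≈ 0.3656
Decision: fail to reject H₀

Answer: t = 0.9128, fail to reject H₀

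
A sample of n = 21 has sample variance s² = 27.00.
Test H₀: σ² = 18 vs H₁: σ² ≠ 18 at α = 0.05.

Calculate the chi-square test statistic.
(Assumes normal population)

df = n - 1 = 20
χ² = (n-1)s²/σ₀² = 20×27.00/18 = 30.0000
Critical values: χ²_{0.975,20} = 9.591, χ²_{0.025,20} = 34.170
Rejection region: χ² < 9.591 or χ² > 34.170
Decision: fail to reject H₀

Answer: χ² = 30.0000, fail to reject H₀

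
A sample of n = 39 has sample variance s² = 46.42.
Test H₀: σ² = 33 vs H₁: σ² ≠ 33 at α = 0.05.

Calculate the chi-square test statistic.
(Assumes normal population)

Answer: χ² = 53.4533, fail to reject H₀

Derivation:
df = n - 1 = 38
χ² = (n-1)s²/σ₀² = 38×46.42/33 = 53.4533
Critical values: χ²_{0.975,38} = 22.878, χ²_{0.025,38} = 56.896
Rejection region: χ² < 22.878 or χ² > 56.896
Decision: fail to reject H₀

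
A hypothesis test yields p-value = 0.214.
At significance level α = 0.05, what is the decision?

Compare p-value to α:
0.214 ≥ 0.05
Decision: fail to reject H₀

Answer: fail to reject H₀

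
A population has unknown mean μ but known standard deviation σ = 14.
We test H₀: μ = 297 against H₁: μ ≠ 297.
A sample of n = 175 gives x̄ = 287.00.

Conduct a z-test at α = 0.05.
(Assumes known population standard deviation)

Answer: z = -9.4491, reject H₀

Derivation:
Standard error: SE = σ/√n = 14/√175 = 1.0583
z-statistic: z = (x̄ - μ₀)/SE = (287.00 - 297)/1.0583 = -9.4491
Critical value: ±1.960
p-value < 0.0001
Decision: reject H₀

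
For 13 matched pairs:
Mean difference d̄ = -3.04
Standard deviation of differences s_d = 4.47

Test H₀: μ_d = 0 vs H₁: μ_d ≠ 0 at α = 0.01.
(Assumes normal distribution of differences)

df = n - 1 = 12
SE = s_d/√n = 4.47/√13 = 1.2398
t = d̄/SE = -3.04/1.2398 = -2.4520
Critical value: t_{0.005,12} = ±3.055
p-value ≈ 0.0305
Decision: fail to reject H₀

Answer: t = -2.4520, fail to reject H₀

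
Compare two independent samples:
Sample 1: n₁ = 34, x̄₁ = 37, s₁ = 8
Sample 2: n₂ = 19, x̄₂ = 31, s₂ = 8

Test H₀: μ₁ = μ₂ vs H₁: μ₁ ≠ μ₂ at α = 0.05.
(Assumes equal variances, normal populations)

Answer: t = 2.6184, reject H₀

Derivation:
Pooled variance: s²_p = [33×8² + 18×8²]/(51) = 64.0000
s_p = 8.0000
SE = s_p×√(1/n₁ + 1/n₂) = 8.0000×√(1/34 + 1/19) = 2.2915
t = (x̄₁ - x̄₂)/SE = (37 - 31)/2.2915 = 2.6184
df = 51, t-critical = ±2.008
Decision: reject H₀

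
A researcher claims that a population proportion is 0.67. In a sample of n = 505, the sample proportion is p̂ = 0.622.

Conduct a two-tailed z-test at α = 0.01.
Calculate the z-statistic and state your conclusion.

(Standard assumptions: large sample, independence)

H₀: p = 0.67, H₁: p ≠ 0.67
Standard error: SE = √(p₀(1-p₀)/n) = √(0.67×0.33/505) = 0.020924
z-statistic: z = (p̂ - p₀)/SE = (0.622 - 0.67)/0.020924 = -2.2940
Critical value: z_0.005 = ±2.576
p-value = 0.0218
Decision: fail to reject H₀ at α = 0.01

Answer: z = -2.2940, fail to reject H₀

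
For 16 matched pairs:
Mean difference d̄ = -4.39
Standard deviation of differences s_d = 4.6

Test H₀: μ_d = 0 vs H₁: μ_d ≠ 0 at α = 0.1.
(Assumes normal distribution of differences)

df = n - 1 = 15
SE = s_d/√n = 4.6/√16 = 1.1500
t = d̄/SE = -4.39/1.1500 = -3.8174
Critical value: t_{0.05,15} = ±1.753
p-value ≈ 0.0017
Decision: reject H₀

Answer: t = -3.8174, reject H₀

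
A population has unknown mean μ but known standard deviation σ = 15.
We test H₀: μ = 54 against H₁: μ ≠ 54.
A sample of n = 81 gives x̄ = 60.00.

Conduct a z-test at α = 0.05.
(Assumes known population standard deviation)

Answer: z = 3.5999, reject H₀

Derivation:
Standard error: SE = σ/√n = 15/√81 = 1.6667
z-statistic: z = (x̄ - μ₀)/SE = (60.00 - 54)/1.6667 = 3.5999
Critical value: ±1.960
p-value = 0.0003
Decision: reject H₀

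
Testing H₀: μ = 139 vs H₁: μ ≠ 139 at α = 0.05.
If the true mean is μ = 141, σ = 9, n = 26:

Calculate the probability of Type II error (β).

SE = σ/√n = 9/√26 = 1.7650
Critical values: μ₀ ± z_0.025×SE = 139 ± 1.960×1.7650
Acceptance region: (135.5406, 142.4594)
Under H₁ (μ = 141): z_high = (142.4594 - 141)/1.7650 = 0.8269, z_low = (135.5406 - 141)/1.7650 = -3.0931
β = P(not reject | H₁) = Φ(0.8269) - Φ(-3.0931) ≈ 0.7949

Answer: β ≈ 0.7949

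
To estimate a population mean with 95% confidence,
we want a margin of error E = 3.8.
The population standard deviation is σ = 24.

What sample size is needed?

Answer: n = 154

Derivation:
z_0.025 = 1.960
n = (z×σ/E)² = (1.960×24/3.8)²
n = 153.2383
Round up: n = 154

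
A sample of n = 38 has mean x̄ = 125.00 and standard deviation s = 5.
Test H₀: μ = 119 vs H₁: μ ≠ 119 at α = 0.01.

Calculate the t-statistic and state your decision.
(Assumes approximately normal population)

df = n - 1 = 37
SE = s/√n = 5/√38 = 0.8111
t = (x̄ - μ₀)/SE = (125.00 - 119)/0.8111 = 7.3974
Critical value: t_{0.005,37} = ±2.715
p-value < 0.0001
Decision: reject H₀

Answer: t = 7.3974, reject H₀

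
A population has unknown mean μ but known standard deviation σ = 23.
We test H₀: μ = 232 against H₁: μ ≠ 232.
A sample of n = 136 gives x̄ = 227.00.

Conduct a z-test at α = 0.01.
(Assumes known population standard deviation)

Answer: z = -2.5352, fail to reject H₀

Derivation:
Standard error: SE = σ/√n = 23/√136 = 1.9722
z-statistic: z = (x̄ - μ₀)/SE = (227.00 - 232)/1.9722 = -2.5352
Critical value: ±2.576
p-value = 0.0112
Decision: fail to reject H₀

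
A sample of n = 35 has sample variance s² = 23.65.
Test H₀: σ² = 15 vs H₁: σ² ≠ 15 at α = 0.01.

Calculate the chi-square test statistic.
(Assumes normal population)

df = n - 1 = 34
χ² = (n-1)s²/σ₀² = 34×23.65/15 = 53.6067
Critical values: χ²_{0.995,34} = 16.501, χ²_{0.005,34} = 58.964
Rejection region: χ² < 16.501 or χ² > 58.964
Decision: fail to reject H₀

Answer: χ² = 53.6067, fail to reject H₀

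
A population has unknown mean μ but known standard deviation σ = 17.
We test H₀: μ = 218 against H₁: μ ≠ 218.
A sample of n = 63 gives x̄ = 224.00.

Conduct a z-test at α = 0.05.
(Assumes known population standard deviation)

Standard error: SE = σ/√n = 17/√63 = 2.1418
z-statistic: z = (x̄ - μ₀)/SE = (224.00 - 218)/2.1418 = 2.8014
Critical value: ±1.960
p-value = 0.0051
Decision: reject H₀

Answer: z = 2.8014, reject H₀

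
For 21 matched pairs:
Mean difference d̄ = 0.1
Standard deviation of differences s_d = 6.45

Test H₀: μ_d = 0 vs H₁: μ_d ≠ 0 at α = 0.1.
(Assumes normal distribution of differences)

df = n - 1 = 20
SE = s_d/√n = 6.45/√21 = 1.4075
t = d̄/SE = 0.1/1.4075 = 0.0710
Critical value: t_{0.05,20} = ±1.725
p-value ≈ 0.9441
Decision: fail to reject H₀

Answer: t = 0.0710, fail to reject H₀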